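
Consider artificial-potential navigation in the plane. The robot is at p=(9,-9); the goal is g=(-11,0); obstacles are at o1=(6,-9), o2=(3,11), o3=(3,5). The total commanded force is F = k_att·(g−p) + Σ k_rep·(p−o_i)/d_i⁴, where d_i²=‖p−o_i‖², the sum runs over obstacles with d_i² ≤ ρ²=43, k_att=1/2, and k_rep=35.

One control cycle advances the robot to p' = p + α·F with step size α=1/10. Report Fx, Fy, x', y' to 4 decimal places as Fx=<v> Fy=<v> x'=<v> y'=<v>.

F_att = 1/2·(g−p) = 1/2·(-20,9) = (-10.0000,4.5000)
o1: d²=9 ≤ ρ²=43; F_rep = 35·(3,0)/9² = (1.2963,0.0000)
o2: d²=436 > ρ²=43 → inactive
o3: d²=232 > ρ²=43 → inactive
F = F_att + ΣF_rep = (-8.7037,4.5000)
p' = p + 1/10·F = (8.1296,-8.5500)

Fx=-8.7037 Fy=4.5000 x'=8.1296 y'=-8.5500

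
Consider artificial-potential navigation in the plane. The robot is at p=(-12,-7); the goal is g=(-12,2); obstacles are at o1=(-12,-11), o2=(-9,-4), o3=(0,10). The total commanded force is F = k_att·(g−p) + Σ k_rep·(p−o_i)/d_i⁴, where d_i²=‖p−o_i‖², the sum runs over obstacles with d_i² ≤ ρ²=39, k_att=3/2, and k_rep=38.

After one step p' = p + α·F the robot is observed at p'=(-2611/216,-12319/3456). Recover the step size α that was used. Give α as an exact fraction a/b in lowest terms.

α = 1/4

F_att = 3/2·(g−p) = 3/2·(0,9) = (0.0000,13.5000)
o1: d²=16 ≤ ρ²=39; F_rep = 38·(0,4)/16² = (0.0000,0.5938)
o2: d²=18 ≤ ρ²=39; F_rep = 38·(-3,-3)/18² = (-0.3519,-0.3519)
o3: d²=433 > ρ²=39 → inactive
F = F_att + ΣF_rep = (-0.3519,13.7419)
Δp = p'−p = (-0.0880,3.4355); α = Δx/Fx = (-19/216) / (-19/54) = 1/4
check: Δy/Fy = (11873/3456) / (11873/864) = 1/4 ✓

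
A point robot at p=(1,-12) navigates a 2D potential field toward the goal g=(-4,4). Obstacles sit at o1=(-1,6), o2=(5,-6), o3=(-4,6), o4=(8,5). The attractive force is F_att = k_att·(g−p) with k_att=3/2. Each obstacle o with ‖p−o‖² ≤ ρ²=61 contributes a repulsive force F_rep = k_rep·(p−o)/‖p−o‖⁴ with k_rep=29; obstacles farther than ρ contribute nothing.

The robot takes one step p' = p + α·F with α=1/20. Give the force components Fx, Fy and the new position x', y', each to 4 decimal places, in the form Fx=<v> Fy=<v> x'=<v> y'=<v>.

Fx=-7.5429 Fy=23.9357 x'=0.6229 y'=-10.8032

F_att = 3/2·(g−p) = 3/2·(-5,16) = (-7.5000,24.0000)
o1: d²=328 > ρ²=61 → inactive
o2: d²=52 ≤ ρ²=61; F_rep = 29·(-4,-6)/52² = (-0.0429,-0.0643)
o3: d²=349 > ρ²=61 → inactive
o4: d²=338 > ρ²=61 → inactive
F = F_att + ΣF_rep = (-7.5429,23.9357)
p' = p + 1/20·F = (0.6229,-10.8032)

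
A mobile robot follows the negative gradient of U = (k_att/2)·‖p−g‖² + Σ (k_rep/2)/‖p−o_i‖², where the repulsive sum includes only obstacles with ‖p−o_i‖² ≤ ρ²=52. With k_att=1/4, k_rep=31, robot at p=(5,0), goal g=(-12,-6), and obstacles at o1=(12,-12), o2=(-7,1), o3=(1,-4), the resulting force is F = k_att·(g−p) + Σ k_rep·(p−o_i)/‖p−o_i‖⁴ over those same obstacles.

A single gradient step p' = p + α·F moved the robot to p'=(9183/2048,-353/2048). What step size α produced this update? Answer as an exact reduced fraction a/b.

F_att = 1/4·(g−p) = 1/4·(-17,-6) = (-4.2500,-1.5000)
o1: d²=193 > ρ²=52 → inactive
o2: d²=145 > ρ²=52 → inactive
o3: d²=32 ≤ ρ²=52; F_rep = 31·(4,4)/32² = (0.1211,0.1211)
F = F_att + ΣF_rep = (-4.1289,-1.3789)
Δp = p'−p = (-0.5161,-0.1724); α = Δx/Fx = (-1057/2048) / (-1057/256) = 1/8
check: Δy/Fy = (-353/2048) / (-353/256) = 1/8 ✓

α = 1/8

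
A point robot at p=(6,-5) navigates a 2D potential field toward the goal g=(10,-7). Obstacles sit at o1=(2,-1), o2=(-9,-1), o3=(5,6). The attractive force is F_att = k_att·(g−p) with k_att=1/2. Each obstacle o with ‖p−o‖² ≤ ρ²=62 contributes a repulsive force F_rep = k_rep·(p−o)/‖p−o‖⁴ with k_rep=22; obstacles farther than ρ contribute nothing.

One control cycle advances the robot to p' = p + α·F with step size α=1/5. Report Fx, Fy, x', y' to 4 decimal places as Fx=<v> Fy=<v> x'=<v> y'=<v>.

F_att = 1/2·(g−p) = 1/2·(4,-2) = (2.0000,-1.0000)
o1: d²=32 ≤ ρ²=62; F_rep = 22·(4,-4)/32² = (0.0859,-0.0859)
o2: d²=241 > ρ²=62 → inactive
o3: d²=122 > ρ²=62 → inactive
F = F_att + ΣF_rep = (2.0859,-1.0859)
p' = p + 1/5·F = (6.4172,-5.2172)

Fx=2.0859 Fy=-1.0859 x'=6.4172 y'=-5.2172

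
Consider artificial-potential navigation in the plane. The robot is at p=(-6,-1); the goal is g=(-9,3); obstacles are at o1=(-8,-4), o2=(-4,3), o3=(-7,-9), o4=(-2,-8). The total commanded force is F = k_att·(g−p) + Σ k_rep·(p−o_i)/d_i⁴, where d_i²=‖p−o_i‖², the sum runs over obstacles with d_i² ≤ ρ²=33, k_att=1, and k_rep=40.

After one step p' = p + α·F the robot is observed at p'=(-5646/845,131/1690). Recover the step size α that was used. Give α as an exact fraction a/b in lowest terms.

α = 1/4

F_att = 1·(g−p) = 1·(-3,4) = (-3.0000,4.0000)
o1: d²=13 ≤ ρ²=33; F_rep = 40·(2,3)/13² = (0.4734,0.7101)
o2: d²=20 ≤ ρ²=33; F_rep = 40·(-2,-4)/20² = (-0.2000,-0.4000)
o3: d²=65 > ρ²=33 → inactive
o4: d²=65 > ρ²=33 → inactive
F = F_att + ΣF_rep = (-2.7266,4.3101)
Δp = p'−p = (-0.6817,1.0775); α = Δx/Fx = (-576/845) / (-2304/845) = 1/4
check: Δy/Fy = (1821/1690) / (3642/845) = 1/4 ✓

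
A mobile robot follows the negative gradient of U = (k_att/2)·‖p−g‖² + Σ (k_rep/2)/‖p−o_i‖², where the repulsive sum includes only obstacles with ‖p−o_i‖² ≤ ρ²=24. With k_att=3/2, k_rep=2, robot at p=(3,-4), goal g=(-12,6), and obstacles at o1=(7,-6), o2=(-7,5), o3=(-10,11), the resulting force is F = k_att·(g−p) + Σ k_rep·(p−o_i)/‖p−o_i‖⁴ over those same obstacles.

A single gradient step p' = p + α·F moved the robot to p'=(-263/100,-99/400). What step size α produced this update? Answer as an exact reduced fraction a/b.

F_att = 3/2·(g−p) = 3/2·(-15,10) = (-22.5000,15.0000)
o1: d²=20 ≤ ρ²=24; F_rep = 2·(-4,2)/20² = (-0.0200,0.0100)
o2: d²=181 > ρ²=24 → inactive
o3: d²=394 > ρ²=24 → inactive
F = F_att + ΣF_rep = (-22.5200,15.0100)
Δp = p'−p = (-5.6300,3.7525); α = Δx/Fx = (-563/100) / (-563/25) = 1/4
check: Δy/Fy = (1501/400) / (1501/100) = 1/4 ✓

α = 1/4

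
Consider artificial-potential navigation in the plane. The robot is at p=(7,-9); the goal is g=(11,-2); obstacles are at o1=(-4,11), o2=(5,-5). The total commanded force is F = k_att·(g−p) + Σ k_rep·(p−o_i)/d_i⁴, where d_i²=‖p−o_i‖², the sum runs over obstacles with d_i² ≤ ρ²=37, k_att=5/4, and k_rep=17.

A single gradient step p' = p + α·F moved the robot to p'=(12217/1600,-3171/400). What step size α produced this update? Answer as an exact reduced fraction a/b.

F_att = 5/4·(g−p) = 5/4·(4,7) = (5.0000,8.7500)
o1: d²=521 > ρ²=37 → inactive
o2: d²=20 ≤ ρ²=37; F_rep = 17·(2,-4)/20² = (0.0850,-0.1700)
F = F_att + ΣF_rep = (5.0850,8.5800)
Δp = p'−p = (0.6356,1.0725); α = Δx/Fx = (1017/1600) / (1017/200) = 1/8
check: Δy/Fy = (429/400) / (429/50) = 1/8 ✓

α = 1/8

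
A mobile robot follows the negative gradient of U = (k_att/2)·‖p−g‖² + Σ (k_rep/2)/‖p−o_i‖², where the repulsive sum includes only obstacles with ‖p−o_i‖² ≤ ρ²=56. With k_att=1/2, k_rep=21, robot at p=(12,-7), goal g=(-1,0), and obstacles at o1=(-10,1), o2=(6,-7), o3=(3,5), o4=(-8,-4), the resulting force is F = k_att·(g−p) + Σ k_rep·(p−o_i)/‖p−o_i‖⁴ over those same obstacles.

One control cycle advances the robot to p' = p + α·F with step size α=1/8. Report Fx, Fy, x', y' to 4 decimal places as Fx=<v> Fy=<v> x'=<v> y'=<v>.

Fx=-6.4028 Fy=3.5000 x'=11.1997 y'=-6.5625

F_att = 1/2·(g−p) = 1/2·(-13,7) = (-6.5000,3.5000)
o1: d²=548 > ρ²=56 → inactive
o2: d²=36 ≤ ρ²=56; F_rep = 21·(6,0)/36² = (0.0972,0.0000)
o3: d²=225 > ρ²=56 → inactive
o4: d²=409 > ρ²=56 → inactive
F = F_att + ΣF_rep = (-6.4028,3.5000)
p' = p + 1/8·F = (11.1997,-6.5625)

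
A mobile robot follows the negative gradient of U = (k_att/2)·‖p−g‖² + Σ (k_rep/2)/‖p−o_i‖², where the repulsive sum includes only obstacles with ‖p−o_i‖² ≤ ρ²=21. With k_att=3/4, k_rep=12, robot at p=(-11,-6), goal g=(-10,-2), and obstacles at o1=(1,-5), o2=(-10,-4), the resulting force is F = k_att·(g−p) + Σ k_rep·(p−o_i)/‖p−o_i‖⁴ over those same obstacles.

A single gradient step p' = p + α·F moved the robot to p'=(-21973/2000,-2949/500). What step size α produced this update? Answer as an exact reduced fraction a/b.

F_att = 3/4·(g−p) = 3/4·(1,4) = (0.7500,3.0000)
o1: d²=145 > ρ²=21 → inactive
o2: d²=5 ≤ ρ²=21; F_rep = 12·(-1,-2)/5² = (-0.4800,-0.9600)
F = F_att + ΣF_rep = (0.2700,2.0400)
Δp = p'−p = (0.0135,0.1020); α = Δx/Fx = (27/2000) / (27/100) = 1/20
check: Δy/Fy = (51/500) / (51/25) = 1/20 ✓

α = 1/20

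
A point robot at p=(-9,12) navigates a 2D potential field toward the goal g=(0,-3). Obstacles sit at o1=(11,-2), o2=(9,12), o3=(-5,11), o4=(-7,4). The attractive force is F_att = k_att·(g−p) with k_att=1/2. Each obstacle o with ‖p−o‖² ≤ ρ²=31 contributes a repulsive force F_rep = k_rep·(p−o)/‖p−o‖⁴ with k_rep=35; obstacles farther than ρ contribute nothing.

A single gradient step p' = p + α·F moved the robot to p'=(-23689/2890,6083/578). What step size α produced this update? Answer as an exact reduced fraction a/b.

F_att = 1/2·(g−p) = 1/2·(9,-15) = (4.5000,-7.5000)
o1: d²=596 > ρ²=31 → inactive
o2: d²=324 > ρ²=31 → inactive
o3: d²=17 ≤ ρ²=31; F_rep = 35·(-4,1)/17² = (-0.4844,0.1211)
o4: d²=68 > ρ²=31 → inactive
F = F_att + ΣF_rep = (4.0156,-7.3789)
Δp = p'−p = (0.8031,-1.4758); α = Δx/Fx = (2321/2890) / (2321/578) = 1/5
check: Δy/Fy = (-853/578) / (-4265/578) = 1/5 ✓

α = 1/5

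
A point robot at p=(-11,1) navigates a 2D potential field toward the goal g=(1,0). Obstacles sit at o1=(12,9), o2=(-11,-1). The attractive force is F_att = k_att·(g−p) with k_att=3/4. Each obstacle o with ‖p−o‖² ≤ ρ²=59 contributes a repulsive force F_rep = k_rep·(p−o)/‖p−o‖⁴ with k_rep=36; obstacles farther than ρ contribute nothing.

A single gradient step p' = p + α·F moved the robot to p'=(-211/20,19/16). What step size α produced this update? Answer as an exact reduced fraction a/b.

F_att = 3/4·(g−p) = 3/4·(12,-1) = (9.0000,-0.7500)
o1: d²=593 > ρ²=59 → inactive
o2: d²=4 ≤ ρ²=59; F_rep = 36·(0,2)/4² = (0.0000,4.5000)
F = F_att + ΣF_rep = (9.0000,3.7500)
Δp = p'−p = (0.4500,0.1875); α = Δx/Fx = (9/20) / (9) = 1/20
check: Δy/Fy = (3/16) / (15/4) = 1/20 ✓

α = 1/20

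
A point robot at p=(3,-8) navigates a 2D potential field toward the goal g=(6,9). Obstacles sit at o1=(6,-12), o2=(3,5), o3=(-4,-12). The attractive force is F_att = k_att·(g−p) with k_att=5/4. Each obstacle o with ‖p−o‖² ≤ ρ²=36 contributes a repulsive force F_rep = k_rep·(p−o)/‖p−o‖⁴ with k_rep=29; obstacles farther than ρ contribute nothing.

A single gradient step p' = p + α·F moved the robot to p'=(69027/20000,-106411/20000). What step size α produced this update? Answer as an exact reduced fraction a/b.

α = 1/8

F_att = 5/4·(g−p) = 5/4·(3,17) = (3.7500,21.2500)
o1: d²=25 ≤ ρ²=36; F_rep = 29·(-3,4)/25² = (-0.1392,0.1856)
o2: d²=169 > ρ²=36 → inactive
o3: d²=65 > ρ²=36 → inactive
F = F_att + ΣF_rep = (3.6108,21.4356)
Δp = p'−p = (0.4513,2.6795); α = Δx/Fx = (9027/20000) / (9027/2500) = 1/8
check: Δy/Fy = (53589/20000) / (53589/2500) = 1/8 ✓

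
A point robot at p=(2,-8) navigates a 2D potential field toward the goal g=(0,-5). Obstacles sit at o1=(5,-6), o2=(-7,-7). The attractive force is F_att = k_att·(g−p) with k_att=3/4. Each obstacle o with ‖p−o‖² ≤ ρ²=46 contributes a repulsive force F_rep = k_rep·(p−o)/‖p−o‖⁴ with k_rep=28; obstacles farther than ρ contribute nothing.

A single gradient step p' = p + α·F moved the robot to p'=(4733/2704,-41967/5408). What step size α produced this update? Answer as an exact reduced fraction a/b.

F_att = 3/4·(g−p) = 3/4·(-2,3) = (-1.5000,2.2500)
o1: d²=13 ≤ ρ²=46; F_rep = 28·(-3,-2)/13² = (-0.4970,-0.3314)
o2: d²=82 > ρ²=46 → inactive
F = F_att + ΣF_rep = (-1.9970,1.9186)
Δp = p'−p = (-0.2496,0.2398); α = Δx/Fx = (-675/2704) / (-675/338) = 1/8
check: Δy/Fy = (1297/5408) / (1297/676) = 1/8 ✓

α = 1/8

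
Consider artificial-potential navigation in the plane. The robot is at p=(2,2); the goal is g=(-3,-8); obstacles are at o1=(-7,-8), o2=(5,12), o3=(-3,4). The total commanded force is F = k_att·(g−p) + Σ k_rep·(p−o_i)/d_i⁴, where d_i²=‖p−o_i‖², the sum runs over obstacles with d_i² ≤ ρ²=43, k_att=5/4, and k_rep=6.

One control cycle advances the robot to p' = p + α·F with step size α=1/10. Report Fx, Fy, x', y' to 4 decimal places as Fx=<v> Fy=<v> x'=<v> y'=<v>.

Fx=-6.2143 Fy=-12.5143 x'=1.3786 y'=0.7486

F_att = 5/4·(g−p) = 5/4·(-5,-10) = (-6.2500,-12.5000)
o1: d²=181 > ρ²=43 → inactive
o2: d²=109 > ρ²=43 → inactive
o3: d²=29 ≤ ρ²=43; F_rep = 6·(5,-2)/29² = (0.0357,-0.0143)
F = F_att + ΣF_rep = (-6.2143,-12.5143)
p' = p + 1/10·F = (1.3786,0.7486)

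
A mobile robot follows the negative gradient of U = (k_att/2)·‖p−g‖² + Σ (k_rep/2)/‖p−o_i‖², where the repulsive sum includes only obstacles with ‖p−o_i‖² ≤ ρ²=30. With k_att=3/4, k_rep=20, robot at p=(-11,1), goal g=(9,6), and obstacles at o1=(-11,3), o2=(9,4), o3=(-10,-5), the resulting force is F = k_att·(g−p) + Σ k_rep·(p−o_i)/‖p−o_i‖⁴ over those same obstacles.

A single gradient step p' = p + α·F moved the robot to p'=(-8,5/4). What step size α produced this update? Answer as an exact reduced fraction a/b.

α = 1/5

F_att = 3/4·(g−p) = 3/4·(20,5) = (15.0000,3.7500)
o1: d²=4 ≤ ρ²=30; F_rep = 20·(0,-2)/4² = (0.0000,-2.5000)
o2: d²=409 > ρ²=30 → inactive
o3: d²=37 > ρ²=30 → inactive
F = F_att + ΣF_rep = (15.0000,1.2500)
Δp = p'−p = (3.0000,0.2500); α = Δx/Fx = (3) / (15) = 1/5
check: Δy/Fy = (1/4) / (5/4) = 1/5 ✓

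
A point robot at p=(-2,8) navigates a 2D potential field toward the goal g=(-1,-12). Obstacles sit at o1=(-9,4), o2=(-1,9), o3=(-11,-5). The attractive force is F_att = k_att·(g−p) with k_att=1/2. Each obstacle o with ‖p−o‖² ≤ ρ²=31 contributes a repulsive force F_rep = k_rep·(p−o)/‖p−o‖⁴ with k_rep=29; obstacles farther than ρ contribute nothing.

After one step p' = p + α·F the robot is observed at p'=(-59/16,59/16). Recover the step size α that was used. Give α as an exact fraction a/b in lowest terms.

F_att = 1/2·(g−p) = 1/2·(1,-20) = (0.5000,-10.0000)
o1: d²=65 > ρ²=31 → inactive
o2: d²=2 ≤ ρ²=31; F_rep = 29·(-1,-1)/2² = (-7.2500,-7.2500)
o3: d²=250 > ρ²=31 → inactive
F = F_att + ΣF_rep = (-6.7500,-17.2500)
Δp = p'−p = (-1.6875,-4.3125); α = Δx/Fx = (-27/16) / (-27/4) = 1/4
check: Δy/Fy = (-69/16) / (-69/4) = 1/4 ✓

α = 1/4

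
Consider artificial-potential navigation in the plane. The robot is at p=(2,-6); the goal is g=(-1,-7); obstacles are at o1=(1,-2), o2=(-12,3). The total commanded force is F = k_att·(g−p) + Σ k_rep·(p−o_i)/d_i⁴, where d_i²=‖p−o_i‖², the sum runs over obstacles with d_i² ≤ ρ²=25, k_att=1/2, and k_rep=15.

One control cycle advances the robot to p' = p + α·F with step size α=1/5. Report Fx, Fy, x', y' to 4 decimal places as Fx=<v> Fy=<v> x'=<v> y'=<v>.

Fx=-1.4481 Fy=-0.7076 x'=1.7104 y'=-6.1415

F_att = 1/2·(g−p) = 1/2·(-3,-1) = (-1.5000,-0.5000)
o1: d²=17 ≤ ρ²=25; F_rep = 15·(1,-4)/17² = (0.0519,-0.2076)
o2: d²=277 > ρ²=25 → inactive
F = F_att + ΣF_rep = (-1.4481,-0.7076)
p' = p + 1/5·F = (1.7104,-6.1415)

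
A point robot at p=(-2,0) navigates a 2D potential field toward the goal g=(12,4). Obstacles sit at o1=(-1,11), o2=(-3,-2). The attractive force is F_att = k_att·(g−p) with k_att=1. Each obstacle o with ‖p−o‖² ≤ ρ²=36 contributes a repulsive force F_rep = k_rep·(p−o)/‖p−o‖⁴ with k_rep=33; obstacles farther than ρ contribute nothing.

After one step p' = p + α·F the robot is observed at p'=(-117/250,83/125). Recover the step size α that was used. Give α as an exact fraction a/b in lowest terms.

F_att = 1·(g−p) = 1·(14,4) = (14.0000,4.0000)
o1: d²=122 > ρ²=36 → inactive
o2: d²=5 ≤ ρ²=36; F_rep = 33·(1,2)/5² = (1.3200,2.6400)
F = F_att + ΣF_rep = (15.3200,6.6400)
Δp = p'−p = (1.5320,0.6640); α = Δx/Fx = (383/250) / (383/25) = 1/10
check: Δy/Fy = (83/125) / (166/25) = 1/10 ✓

α = 1/10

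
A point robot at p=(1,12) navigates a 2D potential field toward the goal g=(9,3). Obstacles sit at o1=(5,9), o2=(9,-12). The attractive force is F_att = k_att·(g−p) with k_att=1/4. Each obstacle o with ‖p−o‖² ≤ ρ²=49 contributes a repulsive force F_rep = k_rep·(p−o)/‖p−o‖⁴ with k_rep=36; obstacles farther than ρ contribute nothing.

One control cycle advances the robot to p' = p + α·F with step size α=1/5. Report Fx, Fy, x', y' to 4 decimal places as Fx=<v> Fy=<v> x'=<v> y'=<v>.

Fx=1.7696 Fy=-2.0772 x'=1.3539 y'=11.5846

F_att = 1/4·(g−p) = 1/4·(8,-9) = (2.0000,-2.2500)
o1: d²=25 ≤ ρ²=49; F_rep = 36·(-4,3)/25² = (-0.2304,0.1728)
o2: d²=640 > ρ²=49 → inactive
F = F_att + ΣF_rep = (1.7696,-2.0772)
p' = p + 1/5·F = (1.3539,11.5846)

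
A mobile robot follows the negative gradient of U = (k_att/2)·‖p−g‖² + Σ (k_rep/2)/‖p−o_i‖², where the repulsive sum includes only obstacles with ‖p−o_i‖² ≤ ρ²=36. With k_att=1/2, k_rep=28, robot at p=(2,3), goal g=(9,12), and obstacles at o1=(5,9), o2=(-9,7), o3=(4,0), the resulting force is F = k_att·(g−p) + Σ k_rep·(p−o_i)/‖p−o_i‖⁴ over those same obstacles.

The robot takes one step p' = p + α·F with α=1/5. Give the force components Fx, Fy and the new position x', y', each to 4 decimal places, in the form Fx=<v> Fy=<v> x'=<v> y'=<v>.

F_att = 1/2·(g−p) = 1/2·(7,9) = (3.5000,4.5000)
o1: d²=45 > ρ²=36 → inactive
o2: d²=137 > ρ²=36 → inactive
o3: d²=13 ≤ ρ²=36; F_rep = 28·(-2,3)/13² = (-0.3314,0.4970)
F = F_att + ΣF_rep = (3.1686,4.9970)
p' = p + 1/5·F = (2.6337,3.9994)

Fx=3.1686 Fy=4.9970 x'=2.6337 y'=3.9994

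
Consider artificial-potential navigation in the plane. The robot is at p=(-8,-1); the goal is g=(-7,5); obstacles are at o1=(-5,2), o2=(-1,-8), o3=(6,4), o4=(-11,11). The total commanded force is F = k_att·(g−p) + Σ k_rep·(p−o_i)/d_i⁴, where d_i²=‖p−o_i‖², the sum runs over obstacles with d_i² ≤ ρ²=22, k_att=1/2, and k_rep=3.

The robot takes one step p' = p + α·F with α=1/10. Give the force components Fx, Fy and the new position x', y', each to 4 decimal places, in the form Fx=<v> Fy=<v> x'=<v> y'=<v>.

Fx=0.4722 Fy=2.9722 x'=-7.9528 y'=-0.7028

F_att = 1/2·(g−p) = 1/2·(1,6) = (0.5000,3.0000)
o1: d²=18 ≤ ρ²=22; F_rep = 3·(-3,-3)/18² = (-0.0278,-0.0278)
o2: d²=98 > ρ²=22 → inactive
o3: d²=221 > ρ²=22 → inactive
o4: d²=153 > ρ²=22 → inactive
F = F_att + ΣF_rep = (0.4722,2.9722)
p' = p + 1/10·F = (-7.9528,-0.7028)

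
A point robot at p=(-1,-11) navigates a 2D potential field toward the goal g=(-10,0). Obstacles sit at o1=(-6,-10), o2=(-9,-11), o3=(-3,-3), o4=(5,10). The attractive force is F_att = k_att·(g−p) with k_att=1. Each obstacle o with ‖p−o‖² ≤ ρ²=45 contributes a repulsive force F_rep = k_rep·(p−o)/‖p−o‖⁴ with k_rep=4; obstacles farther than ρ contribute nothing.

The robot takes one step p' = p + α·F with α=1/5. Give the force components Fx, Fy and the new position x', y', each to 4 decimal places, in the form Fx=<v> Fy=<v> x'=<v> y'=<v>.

Fx=-8.9704 Fy=10.9941 x'=-2.7941 y'=-8.8012

F_att = 1·(g−p) = 1·(-9,11) = (-9.0000,11.0000)
o1: d²=26 ≤ ρ²=45; F_rep = 4·(5,-1)/26² = (0.0296,-0.0059)
o2: d²=64 > ρ²=45 → inactive
o3: d²=68 > ρ²=45 → inactive
o4: d²=477 > ρ²=45 → inactive
F = F_att + ΣF_rep = (-8.9704,10.9941)
p' = p + 1/5·F = (-2.7941,-8.8012)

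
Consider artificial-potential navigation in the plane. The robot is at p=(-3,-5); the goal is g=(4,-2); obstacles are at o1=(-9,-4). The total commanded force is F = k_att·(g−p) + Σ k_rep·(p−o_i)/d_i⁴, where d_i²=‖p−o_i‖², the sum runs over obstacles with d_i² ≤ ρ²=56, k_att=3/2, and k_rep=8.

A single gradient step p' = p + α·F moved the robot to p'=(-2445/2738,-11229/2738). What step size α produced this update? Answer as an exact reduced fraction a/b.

α = 1/5

F_att = 3/2·(g−p) = 3/2·(7,3) = (10.5000,4.5000)
o1: d²=37 ≤ ρ²=56; F_rep = 8·(6,-1)/37² = (0.0351,-0.0058)
F = F_att + ΣF_rep = (10.5351,4.4942)
Δp = p'−p = (2.1070,0.8988); α = Δx/Fx = (5769/2738) / (28845/2738) = 1/5
check: Δy/Fy = (2461/2738) / (12305/2738) = 1/5 ✓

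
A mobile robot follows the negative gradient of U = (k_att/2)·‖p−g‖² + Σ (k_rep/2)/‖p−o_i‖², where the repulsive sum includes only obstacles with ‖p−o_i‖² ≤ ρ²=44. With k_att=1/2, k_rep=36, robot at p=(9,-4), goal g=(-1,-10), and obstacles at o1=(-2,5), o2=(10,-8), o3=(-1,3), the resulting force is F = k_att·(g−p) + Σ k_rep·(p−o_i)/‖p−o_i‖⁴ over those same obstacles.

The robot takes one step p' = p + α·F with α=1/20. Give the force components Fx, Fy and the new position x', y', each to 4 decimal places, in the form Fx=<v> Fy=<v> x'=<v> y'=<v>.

F_att = 1/2·(g−p) = 1/2·(-10,-6) = (-5.0000,-3.0000)
o1: d²=202 > ρ²=44 → inactive
o2: d²=17 ≤ ρ²=44; F_rep = 36·(-1,4)/17² = (-0.1246,0.4983)
o3: d²=149 > ρ²=44 → inactive
F = F_att + ΣF_rep = (-5.1246,-2.5017)
p' = p + 1/20·F = (8.7438,-4.1251)

Fx=-5.1246 Fy=-2.5017 x'=8.7438 y'=-4.1251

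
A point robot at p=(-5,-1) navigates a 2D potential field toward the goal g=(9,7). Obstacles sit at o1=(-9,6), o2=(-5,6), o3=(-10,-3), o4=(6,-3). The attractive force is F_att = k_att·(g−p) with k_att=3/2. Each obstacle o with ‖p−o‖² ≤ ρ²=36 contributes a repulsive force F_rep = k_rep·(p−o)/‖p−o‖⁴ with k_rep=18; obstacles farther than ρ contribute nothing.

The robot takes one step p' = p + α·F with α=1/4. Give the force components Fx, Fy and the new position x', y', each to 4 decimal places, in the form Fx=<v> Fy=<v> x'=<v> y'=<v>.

Fx=21.1070 Fy=12.0428 x'=0.2768 y'=2.0107

F_att = 3/2·(g−p) = 3/2·(14,8) = (21.0000,12.0000)
o1: d²=65 > ρ²=36 → inactive
o2: d²=49 > ρ²=36 → inactive
o3: d²=29 ≤ ρ²=36; F_rep = 18·(5,2)/29² = (0.1070,0.0428)
o4: d²=125 > ρ²=36 → inactive
F = F_att + ΣF_rep = (21.1070,12.0428)
p' = p + 1/4·F = (0.2768,2.0107)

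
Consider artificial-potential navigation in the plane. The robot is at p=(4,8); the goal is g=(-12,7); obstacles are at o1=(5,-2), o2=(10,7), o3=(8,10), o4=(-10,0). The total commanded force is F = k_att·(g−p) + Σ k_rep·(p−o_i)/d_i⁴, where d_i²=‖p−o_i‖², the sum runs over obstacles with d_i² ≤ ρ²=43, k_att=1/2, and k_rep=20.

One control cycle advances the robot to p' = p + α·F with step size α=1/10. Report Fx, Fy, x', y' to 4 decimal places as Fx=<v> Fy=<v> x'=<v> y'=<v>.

Fx=-8.2877 Fy=-0.5854 x'=3.1712 y'=7.9415

F_att = 1/2·(g−p) = 1/2·(-16,-1) = (-8.0000,-0.5000)
o1: d²=101 > ρ²=43 → inactive
o2: d²=37 ≤ ρ²=43; F_rep = 20·(-6,1)/37² = (-0.0877,0.0146)
o3: d²=20 ≤ ρ²=43; F_rep = 20·(-4,-2)/20² = (-0.2000,-0.1000)
o4: d²=260 > ρ²=43 → inactive
F = F_att + ΣF_rep = (-8.2877,-0.5854)
p' = p + 1/10·F = (3.1712,7.9415)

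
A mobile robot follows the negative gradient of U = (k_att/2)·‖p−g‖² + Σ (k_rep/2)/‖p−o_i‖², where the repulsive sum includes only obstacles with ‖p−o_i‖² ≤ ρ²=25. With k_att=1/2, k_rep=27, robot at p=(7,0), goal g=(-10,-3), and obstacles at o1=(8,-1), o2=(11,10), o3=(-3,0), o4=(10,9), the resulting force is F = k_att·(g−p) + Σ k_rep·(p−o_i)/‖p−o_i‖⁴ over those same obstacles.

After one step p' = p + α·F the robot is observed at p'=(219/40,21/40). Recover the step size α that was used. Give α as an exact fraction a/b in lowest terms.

α = 1/10

F_att = 1/2·(g−p) = 1/2·(-17,-3) = (-8.5000,-1.5000)
o1: d²=2 ≤ ρ²=25; F_rep = 27·(-1,1)/2² = (-6.7500,6.7500)
o2: d²=116 > ρ²=25 → inactive
o3: d²=100 > ρ²=25 → inactive
o4: d²=90 > ρ²=25 → inactive
F = F_att + ΣF_rep = (-15.2500,5.2500)
Δp = p'−p = (-1.5250,0.5250); α = Δx/Fx = (-61/40) / (-61/4) = 1/10
check: Δy/Fy = (21/40) / (21/4) = 1/10 ✓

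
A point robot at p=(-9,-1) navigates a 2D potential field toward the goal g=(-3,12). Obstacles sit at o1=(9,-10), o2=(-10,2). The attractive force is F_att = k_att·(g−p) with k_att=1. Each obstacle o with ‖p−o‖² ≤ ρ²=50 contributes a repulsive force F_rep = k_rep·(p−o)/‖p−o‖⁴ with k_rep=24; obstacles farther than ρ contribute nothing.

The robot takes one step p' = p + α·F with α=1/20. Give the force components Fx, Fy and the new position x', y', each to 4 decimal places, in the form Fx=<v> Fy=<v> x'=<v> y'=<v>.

Fx=6.2400 Fy=12.2800 x'=-8.6880 y'=-0.3860

F_att = 1·(g−p) = 1·(6,13) = (6.0000,13.0000)
o1: d²=405 > ρ²=50 → inactive
o2: d²=10 ≤ ρ²=50; F_rep = 24·(1,-3)/10² = (0.2400,-0.7200)
F = F_att + ΣF_rep = (6.2400,12.2800)
p' = p + 1/20·F = (-8.6880,-0.3860)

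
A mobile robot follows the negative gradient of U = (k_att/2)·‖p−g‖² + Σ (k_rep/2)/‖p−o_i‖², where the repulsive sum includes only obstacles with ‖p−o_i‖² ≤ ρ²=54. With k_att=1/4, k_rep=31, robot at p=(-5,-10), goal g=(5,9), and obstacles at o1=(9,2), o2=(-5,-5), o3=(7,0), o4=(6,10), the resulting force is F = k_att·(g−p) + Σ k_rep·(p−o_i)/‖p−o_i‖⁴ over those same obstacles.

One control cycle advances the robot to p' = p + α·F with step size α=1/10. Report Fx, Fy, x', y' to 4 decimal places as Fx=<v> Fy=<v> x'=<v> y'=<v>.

Fx=2.5000 Fy=4.5020 x'=-4.7500 y'=-9.5498

F_att = 1/4·(g−p) = 1/4·(10,19) = (2.5000,4.7500)
o1: d²=340 > ρ²=54 → inactive
o2: d²=25 ≤ ρ²=54; F_rep = 31·(0,-5)/25² = (0.0000,-0.2480)
o3: d²=244 > ρ²=54 → inactive
o4: d²=521 > ρ²=54 → inactive
F = F_att + ΣF_rep = (2.5000,4.5020)
p' = p + 1/10·F = (-4.7500,-9.5498)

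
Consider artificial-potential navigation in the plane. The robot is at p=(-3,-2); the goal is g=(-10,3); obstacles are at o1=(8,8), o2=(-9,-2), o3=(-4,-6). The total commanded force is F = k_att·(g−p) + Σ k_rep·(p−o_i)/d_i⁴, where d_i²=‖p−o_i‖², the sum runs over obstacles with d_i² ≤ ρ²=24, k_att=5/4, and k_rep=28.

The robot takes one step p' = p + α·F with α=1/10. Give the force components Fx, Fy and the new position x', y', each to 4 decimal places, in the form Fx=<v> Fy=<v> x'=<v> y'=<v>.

Fx=-8.6531 Fy=6.6375 x'=-3.8653 y'=-1.3362

F_att = 5/4·(g−p) = 5/4·(-7,5) = (-8.7500,6.2500)
o1: d²=221 > ρ²=24 → inactive
o2: d²=36 > ρ²=24 → inactive
o3: d²=17 ≤ ρ²=24; F_rep = 28·(1,4)/17² = (0.0969,0.3875)
F = F_att + ΣF_rep = (-8.6531,6.6375)
p' = p + 1/10·F = (-3.8653,-1.3362)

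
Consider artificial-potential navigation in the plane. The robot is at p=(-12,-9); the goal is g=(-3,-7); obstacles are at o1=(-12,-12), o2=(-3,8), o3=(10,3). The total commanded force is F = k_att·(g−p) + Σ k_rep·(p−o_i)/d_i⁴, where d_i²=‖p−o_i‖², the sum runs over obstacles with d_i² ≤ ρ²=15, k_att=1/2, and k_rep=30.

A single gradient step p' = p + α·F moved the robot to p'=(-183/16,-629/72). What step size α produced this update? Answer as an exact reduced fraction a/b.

α = 1/8

F_att = 1/2·(g−p) = 1/2·(9,2) = (4.5000,1.0000)
o1: d²=9 ≤ ρ²=15; F_rep = 30·(0,3)/9² = (0.0000,1.1111)
o2: d²=370 > ρ²=15 → inactive
o3: d²=628 > ρ²=15 → inactive
F = F_att + ΣF_rep = (4.5000,2.1111)
Δp = p'−p = (0.5625,0.2639); α = Δx/Fx = (9/16) / (9/2) = 1/8
check: Δy/Fy = (19/72) / (19/9) = 1/8 ✓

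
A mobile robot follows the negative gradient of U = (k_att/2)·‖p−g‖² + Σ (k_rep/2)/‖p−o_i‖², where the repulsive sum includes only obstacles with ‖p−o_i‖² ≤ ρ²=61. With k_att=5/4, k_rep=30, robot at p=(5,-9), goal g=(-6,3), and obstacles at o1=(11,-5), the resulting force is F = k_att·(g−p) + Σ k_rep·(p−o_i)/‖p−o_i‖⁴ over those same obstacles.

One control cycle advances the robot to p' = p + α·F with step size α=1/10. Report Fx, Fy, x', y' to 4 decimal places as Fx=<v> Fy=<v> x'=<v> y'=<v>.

Fx=-13.8166 Fy=14.9556 x'=3.6183 y'=-7.5044

F_att = 5/4·(g−p) = 5/4·(-11,12) = (-13.7500,15.0000)
o1: d²=52 ≤ ρ²=61; F_rep = 30·(-6,-4)/52² = (-0.0666,-0.0444)
F = F_att + ΣF_rep = (-13.8166,14.9556)
p' = p + 1/10·F = (3.6183,-7.5044)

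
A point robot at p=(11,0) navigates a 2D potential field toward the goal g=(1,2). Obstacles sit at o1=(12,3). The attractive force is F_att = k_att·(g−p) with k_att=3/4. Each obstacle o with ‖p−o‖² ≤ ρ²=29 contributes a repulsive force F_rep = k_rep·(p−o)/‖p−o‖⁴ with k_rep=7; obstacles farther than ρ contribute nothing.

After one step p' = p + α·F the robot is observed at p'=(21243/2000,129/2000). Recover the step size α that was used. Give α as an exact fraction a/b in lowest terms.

α = 1/20

F_att = 3/4·(g−p) = 3/4·(-10,2) = (-7.5000,1.5000)
o1: d²=10 ≤ ρ²=29; F_rep = 7·(-1,-3)/10² = (-0.0700,-0.2100)
F = F_att + ΣF_rep = (-7.5700,1.2900)
Δp = p'−p = (-0.3785,0.0645); α = Δx/Fx = (-757/2000) / (-757/100) = 1/20
check: Δy/Fy = (129/2000) / (129/100) = 1/20 ✓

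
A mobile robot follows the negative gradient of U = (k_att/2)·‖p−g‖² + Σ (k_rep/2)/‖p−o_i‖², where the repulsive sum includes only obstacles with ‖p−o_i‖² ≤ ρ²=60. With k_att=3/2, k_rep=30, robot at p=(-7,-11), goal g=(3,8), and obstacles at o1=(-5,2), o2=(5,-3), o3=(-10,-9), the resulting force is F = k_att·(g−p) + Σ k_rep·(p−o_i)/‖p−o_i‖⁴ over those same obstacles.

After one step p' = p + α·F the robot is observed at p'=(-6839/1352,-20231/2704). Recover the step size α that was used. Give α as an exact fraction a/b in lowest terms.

F_att = 3/2·(g−p) = 3/2·(10,19) = (15.0000,28.5000)
o1: d²=173 > ρ²=60 → inactive
o2: d²=208 > ρ²=60 → inactive
o3: d²=13 ≤ ρ²=60; F_rep = 30·(3,-2)/13² = (0.5325,-0.3550)
F = F_att + ΣF_rep = (15.5325,28.1450)
Δp = p'−p = (1.9416,3.5181); α = Δx/Fx = (2625/1352) / (2625/169) = 1/8
check: Δy/Fy = (9513/2704) / (9513/338) = 1/8 ✓

α = 1/8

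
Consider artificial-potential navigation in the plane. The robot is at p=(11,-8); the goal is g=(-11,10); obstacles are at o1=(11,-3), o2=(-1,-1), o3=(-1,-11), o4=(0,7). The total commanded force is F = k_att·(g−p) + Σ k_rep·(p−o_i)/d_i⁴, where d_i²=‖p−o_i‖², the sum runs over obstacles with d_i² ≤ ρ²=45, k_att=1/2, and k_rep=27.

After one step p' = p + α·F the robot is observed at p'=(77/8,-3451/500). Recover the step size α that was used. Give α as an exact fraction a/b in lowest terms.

F_att = 1/2·(g−p) = 1/2·(-22,18) = (-11.0000,9.0000)
o1: d²=25 ≤ ρ²=45; F_rep = 27·(0,-5)/25² = (0.0000,-0.2160)
o2: d²=193 > ρ²=45 → inactive
o3: d²=153 > ρ²=45 → inactive
o4: d²=346 > ρ²=45 → inactive
F = F_att + ΣF_rep = (-11.0000,8.7840)
Δp = p'−p = (-1.3750,1.0980); α = Δx/Fx = (-11/8) / (-11) = 1/8
check: Δy/Fy = (549/500) / (1098/125) = 1/8 ✓

α = 1/8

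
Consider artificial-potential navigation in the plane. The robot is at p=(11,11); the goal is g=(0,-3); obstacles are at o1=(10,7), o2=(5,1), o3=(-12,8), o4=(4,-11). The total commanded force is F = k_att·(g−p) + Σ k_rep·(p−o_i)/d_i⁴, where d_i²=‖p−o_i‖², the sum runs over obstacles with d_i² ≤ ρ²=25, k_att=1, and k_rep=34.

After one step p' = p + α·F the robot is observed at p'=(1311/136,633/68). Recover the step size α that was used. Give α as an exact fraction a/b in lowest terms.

α = 1/8

F_att = 1·(g−p) = 1·(-11,-14) = (-11.0000,-14.0000)
o1: d²=17 ≤ ρ²=25; F_rep = 34·(1,4)/17² = (0.1176,0.4706)
o2: d²=136 > ρ²=25 → inactive
o3: d²=538 > ρ²=25 → inactive
o4: d²=533 > ρ²=25 → inactive
F = F_att + ΣF_rep = (-10.8824,-13.5294)
Δp = p'−p = (-1.3603,-1.6912); α = Δx/Fx = (-185/136) / (-185/17) = 1/8
check: Δy/Fy = (-115/68) / (-230/17) = 1/8 ✓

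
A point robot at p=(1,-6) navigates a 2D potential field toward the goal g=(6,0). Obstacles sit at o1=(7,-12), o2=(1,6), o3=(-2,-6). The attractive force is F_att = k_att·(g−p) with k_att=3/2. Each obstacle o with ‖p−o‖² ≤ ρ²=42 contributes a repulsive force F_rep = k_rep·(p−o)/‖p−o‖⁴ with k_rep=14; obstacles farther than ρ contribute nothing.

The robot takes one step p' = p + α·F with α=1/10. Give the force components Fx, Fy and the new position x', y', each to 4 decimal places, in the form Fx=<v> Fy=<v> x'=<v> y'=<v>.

F_att = 3/2·(g−p) = 3/2·(5,6) = (7.5000,9.0000)
o1: d²=72 > ρ²=42 → inactive
o2: d²=144 > ρ²=42 → inactive
o3: d²=9 ≤ ρ²=42; F_rep = 14·(3,0)/9² = (0.5185,0.0000)
F = F_att + ΣF_rep = (8.0185,9.0000)
p' = p + 1/10·F = (1.8019,-5.1000)

Fx=8.0185 Fy=9.0000 x'=1.8019 y'=-5.1000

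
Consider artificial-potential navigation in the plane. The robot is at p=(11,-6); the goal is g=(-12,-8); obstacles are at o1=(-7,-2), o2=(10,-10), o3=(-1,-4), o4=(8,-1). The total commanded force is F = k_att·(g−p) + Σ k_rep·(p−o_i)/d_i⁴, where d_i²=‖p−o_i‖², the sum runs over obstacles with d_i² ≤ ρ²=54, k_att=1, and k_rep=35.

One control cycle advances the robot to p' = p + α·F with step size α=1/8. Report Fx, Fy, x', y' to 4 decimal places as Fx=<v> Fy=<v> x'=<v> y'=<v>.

Fx=-22.7881 Fy=-1.6670 x'=8.1515 y'=-6.2084

F_att = 1·(g−p) = 1·(-23,-2) = (-23.0000,-2.0000)
o1: d²=340 > ρ²=54 → inactive
o2: d²=17 ≤ ρ²=54; F_rep = 35·(1,4)/17² = (0.1211,0.4844)
o3: d²=148 > ρ²=54 → inactive
o4: d²=34 ≤ ρ²=54; F_rep = 35·(3,-5)/34² = (0.0908,-0.1514)
F = F_att + ΣF_rep = (-22.7881,-1.6670)
p' = p + 1/8·F = (8.1515,-6.2084)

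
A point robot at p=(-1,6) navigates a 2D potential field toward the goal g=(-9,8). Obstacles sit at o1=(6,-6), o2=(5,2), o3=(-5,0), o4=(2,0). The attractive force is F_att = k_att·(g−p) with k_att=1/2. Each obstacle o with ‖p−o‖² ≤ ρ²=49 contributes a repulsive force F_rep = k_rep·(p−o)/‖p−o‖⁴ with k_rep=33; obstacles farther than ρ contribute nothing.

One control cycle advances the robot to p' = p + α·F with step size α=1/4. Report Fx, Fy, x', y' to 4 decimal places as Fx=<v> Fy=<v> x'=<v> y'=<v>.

Fx=-4.0489 Fy=1.0978 x'=-2.0122 y'=6.2744

F_att = 1/2·(g−p) = 1/2·(-8,2) = (-4.0000,1.0000)
o1: d²=193 > ρ²=49 → inactive
o2: d²=52 > ρ²=49 → inactive
o3: d²=52 > ρ²=49 → inactive
o4: d²=45 ≤ ρ²=49; F_rep = 33·(-3,6)/45² = (-0.0489,0.0978)
F = F_att + ΣF_rep = (-4.0489,1.0978)
p' = p + 1/4·F = (-2.0122,6.2744)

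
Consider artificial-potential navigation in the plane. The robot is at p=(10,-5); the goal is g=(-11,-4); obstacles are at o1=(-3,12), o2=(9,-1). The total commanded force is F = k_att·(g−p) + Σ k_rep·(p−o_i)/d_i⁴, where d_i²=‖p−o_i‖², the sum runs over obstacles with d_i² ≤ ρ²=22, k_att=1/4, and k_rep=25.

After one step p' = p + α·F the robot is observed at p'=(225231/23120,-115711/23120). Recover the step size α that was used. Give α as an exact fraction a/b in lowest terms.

F_att = 1/4·(g−p) = 1/4·(-21,1) = (-5.2500,0.2500)
o1: d²=458 > ρ²=22 → inactive
o2: d²=17 ≤ ρ²=22; F_rep = 25·(1,-4)/17² = (0.0865,-0.3460)
F = F_att + ΣF_rep = (-5.1635,-0.0960)
Δp = p'−p = (-0.2582,-0.0048); α = Δx/Fx = (-5969/23120) / (-5969/1156) = 1/20
check: Δy/Fy = (-111/23120) / (-111/1156) = 1/20 ✓

α = 1/20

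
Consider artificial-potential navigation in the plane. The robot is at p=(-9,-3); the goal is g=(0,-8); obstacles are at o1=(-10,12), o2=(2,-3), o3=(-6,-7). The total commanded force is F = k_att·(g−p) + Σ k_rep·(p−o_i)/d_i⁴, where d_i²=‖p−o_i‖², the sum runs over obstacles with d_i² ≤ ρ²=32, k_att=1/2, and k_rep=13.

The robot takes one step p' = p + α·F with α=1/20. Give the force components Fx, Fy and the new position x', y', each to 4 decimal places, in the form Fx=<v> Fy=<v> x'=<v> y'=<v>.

Fx=4.4376 Fy=-2.4168 x'=-8.7781 y'=-3.1208

F_att = 1/2·(g−p) = 1/2·(9,-5) = (4.5000,-2.5000)
o1: d²=226 > ρ²=32 → inactive
o2: d²=121 > ρ²=32 → inactive
o3: d²=25 ≤ ρ²=32; F_rep = 13·(-3,4)/25² = (-0.0624,0.0832)
F = F_att + ΣF_rep = (4.4376,-2.4168)
p' = p + 1/20·F = (-8.7781,-3.1208)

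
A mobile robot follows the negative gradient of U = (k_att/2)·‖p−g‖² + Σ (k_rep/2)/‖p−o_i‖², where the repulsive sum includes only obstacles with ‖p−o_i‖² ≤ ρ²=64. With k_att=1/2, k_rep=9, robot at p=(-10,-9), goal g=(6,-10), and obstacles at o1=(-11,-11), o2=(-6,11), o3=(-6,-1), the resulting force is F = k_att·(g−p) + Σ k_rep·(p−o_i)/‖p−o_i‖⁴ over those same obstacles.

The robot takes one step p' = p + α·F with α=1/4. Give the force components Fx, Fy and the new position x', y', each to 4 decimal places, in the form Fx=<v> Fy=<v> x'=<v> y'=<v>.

Fx=8.3600 Fy=0.2200 x'=-7.9100 y'=-8.9450

F_att = 1/2·(g−p) = 1/2·(16,-1) = (8.0000,-0.5000)
o1: d²=5 ≤ ρ²=64; F_rep = 9·(1,2)/5² = (0.3600,0.7200)
o2: d²=416 > ρ²=64 → inactive
o3: d²=80 > ρ²=64 → inactive
F = F_att + ΣF_rep = (8.3600,0.2200)
p' = p + 1/4·F = (-7.9100,-8.9450)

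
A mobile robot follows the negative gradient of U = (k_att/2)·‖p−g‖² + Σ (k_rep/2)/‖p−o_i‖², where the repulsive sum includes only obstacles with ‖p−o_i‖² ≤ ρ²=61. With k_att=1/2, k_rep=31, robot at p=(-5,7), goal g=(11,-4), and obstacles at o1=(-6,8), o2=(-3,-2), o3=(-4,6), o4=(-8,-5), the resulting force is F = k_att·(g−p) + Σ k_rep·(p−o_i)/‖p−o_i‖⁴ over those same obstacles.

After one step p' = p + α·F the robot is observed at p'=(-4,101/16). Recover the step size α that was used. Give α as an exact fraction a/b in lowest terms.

α = 1/8

F_att = 1/2·(g−p) = 1/2·(16,-11) = (8.0000,-5.5000)
o1: d²=2 ≤ ρ²=61; F_rep = 31·(1,-1)/2² = (7.7500,-7.7500)
o2: d²=85 > ρ²=61 → inactive
o3: d²=2 ≤ ρ²=61; F_rep = 31·(-1,1)/2² = (-7.7500,7.7500)
o4: d²=153 > ρ²=61 → inactive
F = F_att + ΣF_rep = (8.0000,-5.5000)
Δp = p'−p = (1.0000,-0.6875); α = Δx/Fx = (1) / (8) = 1/8
check: Δy/Fy = (-11/16) / (-11/2) = 1/8 ✓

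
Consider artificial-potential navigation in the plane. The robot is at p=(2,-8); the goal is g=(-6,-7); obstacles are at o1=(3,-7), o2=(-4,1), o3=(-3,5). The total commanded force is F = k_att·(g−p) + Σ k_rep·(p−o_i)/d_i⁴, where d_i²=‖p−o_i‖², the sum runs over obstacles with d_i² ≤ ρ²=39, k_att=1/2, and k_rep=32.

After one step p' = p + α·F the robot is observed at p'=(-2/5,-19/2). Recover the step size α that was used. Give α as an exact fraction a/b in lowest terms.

α = 1/5

F_att = 1/2·(g−p) = 1/2·(-8,1) = (-4.0000,0.5000)
o1: d²=2 ≤ ρ²=39; F_rep = 32·(-1,-1)/2² = (-8.0000,-8.0000)
o2: d²=117 > ρ²=39 → inactive
o3: d²=194 > ρ²=39 → inactive
F = F_att + ΣF_rep = (-12.0000,-7.5000)
Δp = p'−p = (-2.4000,-1.5000); α = Δx/Fx = (-12/5) / (-12) = 1/5
check: Δy/Fy = (-3/2) / (-15/2) = 1/5 ✓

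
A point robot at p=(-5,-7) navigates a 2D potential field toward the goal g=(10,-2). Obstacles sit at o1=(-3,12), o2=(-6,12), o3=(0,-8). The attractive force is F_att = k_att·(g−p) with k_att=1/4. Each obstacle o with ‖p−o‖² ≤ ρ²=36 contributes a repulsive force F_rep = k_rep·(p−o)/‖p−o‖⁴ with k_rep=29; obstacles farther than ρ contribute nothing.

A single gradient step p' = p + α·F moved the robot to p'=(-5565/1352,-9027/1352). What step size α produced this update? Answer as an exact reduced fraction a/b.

F_att = 1/4·(g−p) = 1/4·(15,5) = (3.7500,1.2500)
o1: d²=365 > ρ²=36 → inactive
o2: d²=362 > ρ²=36 → inactive
o3: d²=26 ≤ ρ²=36; F_rep = 29·(-5,1)/26² = (-0.2145,0.0429)
F = F_att + ΣF_rep = (3.5355,1.2929)
Δp = p'−p = (0.8839,0.3232); α = Δx/Fx = (1195/1352) / (1195/338) = 1/4
check: Δy/Fy = (437/1352) / (437/338) = 1/4 ✓

α = 1/4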